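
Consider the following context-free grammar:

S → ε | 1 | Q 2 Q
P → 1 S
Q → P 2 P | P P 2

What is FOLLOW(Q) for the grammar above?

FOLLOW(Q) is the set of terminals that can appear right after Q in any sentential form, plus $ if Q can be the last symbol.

We compute FOLLOW(Q) using the standard algorithm.
FOLLOW(S) starts with {$}.
FIRST(P) = {1}
FIRST(Q) = {1}
FIRST(S) = {1, ε}
FOLLOW(P) = {$, 1, 2}
FOLLOW(Q) = {$, 1, 2}
FOLLOW(S) = {$, 1, 2}
Therefore, FOLLOW(Q) = {$, 1, 2}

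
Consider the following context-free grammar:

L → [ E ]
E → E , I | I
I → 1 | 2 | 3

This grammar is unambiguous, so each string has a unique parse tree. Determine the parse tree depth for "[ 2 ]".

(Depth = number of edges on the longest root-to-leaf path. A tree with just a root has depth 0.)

3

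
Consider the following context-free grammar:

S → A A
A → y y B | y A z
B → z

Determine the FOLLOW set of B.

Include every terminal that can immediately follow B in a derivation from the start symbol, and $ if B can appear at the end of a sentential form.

We compute FOLLOW(B) using the standard algorithm.
FOLLOW(S) starts with {$}.
FIRST(A) = {y}
FIRST(B) = {z}
FIRST(S) = {y}
FOLLOW(A) = {$, y, z}
FOLLOW(B) = {$, y, z}
FOLLOW(S) = {$}
Therefore, FOLLOW(B) = {$, y, z}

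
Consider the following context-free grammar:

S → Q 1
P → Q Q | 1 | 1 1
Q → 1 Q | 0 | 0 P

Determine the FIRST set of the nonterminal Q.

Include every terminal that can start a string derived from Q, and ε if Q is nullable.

We compute FIRST(Q) using the standard algorithm.
FIRST(P) = {0, 1}
FIRST(Q) = {0, 1}
FIRST(S) = {0, 1}
Therefore, FIRST(Q) = {0, 1}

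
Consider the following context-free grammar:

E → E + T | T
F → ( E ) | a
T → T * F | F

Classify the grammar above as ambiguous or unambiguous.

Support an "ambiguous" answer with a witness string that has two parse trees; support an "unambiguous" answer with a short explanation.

Unambiguous - every string in the language has a unique parse tree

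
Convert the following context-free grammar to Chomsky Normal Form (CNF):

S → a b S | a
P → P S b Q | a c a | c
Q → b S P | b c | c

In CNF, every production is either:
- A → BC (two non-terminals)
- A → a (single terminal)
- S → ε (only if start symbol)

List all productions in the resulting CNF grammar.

TA → a; TB → b; S → a; TC → c; P → c; Q → c; S → TA X0; X0 → TB S; P → P X1; X1 → S X2; X2 → TB Q; P → TA X3; X3 → TC TA; Q → TB X4; X4 → S P; Q → TB TC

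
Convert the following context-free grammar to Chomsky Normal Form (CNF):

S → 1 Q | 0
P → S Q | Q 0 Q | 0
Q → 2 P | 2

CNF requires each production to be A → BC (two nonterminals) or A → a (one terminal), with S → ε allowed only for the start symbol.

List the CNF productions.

T1 → 1; S → 0; T0 → 0; P → 0; T2 → 2; Q → 2; S → T1 Q; P → S Q; P → Q X0; X0 → T0 Q; Q → T2 P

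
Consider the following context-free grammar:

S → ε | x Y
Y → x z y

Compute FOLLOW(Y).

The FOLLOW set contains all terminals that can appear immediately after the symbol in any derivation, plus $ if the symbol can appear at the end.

We compute FOLLOW(Y) using the standard algorithm.
FOLLOW(S) starts with {$}.
FIRST(S) = {x, ε}
FIRST(Y) = {x}
FOLLOW(S) = {$}
FOLLOW(Y) = {$}
Therefore, FOLLOW(Y) = {$}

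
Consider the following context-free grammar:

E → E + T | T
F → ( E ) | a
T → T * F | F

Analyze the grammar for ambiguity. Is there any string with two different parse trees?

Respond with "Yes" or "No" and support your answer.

No - the grammar is unambiguous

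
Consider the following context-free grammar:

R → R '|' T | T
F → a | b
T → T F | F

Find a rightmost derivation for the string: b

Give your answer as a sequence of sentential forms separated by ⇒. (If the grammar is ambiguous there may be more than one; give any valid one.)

R ⇒ T ⇒ F ⇒ b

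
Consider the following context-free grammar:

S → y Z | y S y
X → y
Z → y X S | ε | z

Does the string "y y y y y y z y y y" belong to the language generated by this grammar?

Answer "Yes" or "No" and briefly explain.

No - no valid derivation exists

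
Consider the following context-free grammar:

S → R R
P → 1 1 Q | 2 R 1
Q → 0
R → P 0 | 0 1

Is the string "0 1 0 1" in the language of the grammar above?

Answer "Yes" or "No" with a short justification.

Yes - a valid derivation exists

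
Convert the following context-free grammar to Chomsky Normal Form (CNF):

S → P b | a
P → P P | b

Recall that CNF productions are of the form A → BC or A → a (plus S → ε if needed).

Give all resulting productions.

TB → b; S → a; P → b; S → P TB; P → P P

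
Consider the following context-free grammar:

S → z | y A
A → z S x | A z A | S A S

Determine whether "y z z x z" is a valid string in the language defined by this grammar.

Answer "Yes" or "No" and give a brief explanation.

No - no valid derivation exists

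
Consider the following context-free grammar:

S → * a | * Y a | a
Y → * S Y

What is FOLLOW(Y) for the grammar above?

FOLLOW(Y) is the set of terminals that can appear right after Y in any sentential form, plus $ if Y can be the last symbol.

We compute FOLLOW(Y) using the standard algorithm.
FOLLOW(S) starts with {$}.
FIRST(S) = {*, a}
FIRST(Y) = {*}
FOLLOW(S) = {$, *}
FOLLOW(Y) = {a}
Therefore, FOLLOW(Y) = {a}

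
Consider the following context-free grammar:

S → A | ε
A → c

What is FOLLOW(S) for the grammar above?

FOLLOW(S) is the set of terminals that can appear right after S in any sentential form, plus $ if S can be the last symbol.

We compute FOLLOW(S) using the standard algorithm.
FOLLOW(S) starts with {$}.
FIRST(A) = {c}
FIRST(S) = {c, ε}
FOLLOW(A) = {$}
FOLLOW(S) = {$}
Therefore, FOLLOW(S) = {$}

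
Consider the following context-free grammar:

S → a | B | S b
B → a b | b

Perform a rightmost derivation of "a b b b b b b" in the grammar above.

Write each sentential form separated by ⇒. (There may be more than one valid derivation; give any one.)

S ⇒ S b ⇒ S b b ⇒ S b b b ⇒ S b b b b ⇒ S b b b b b ⇒ B b b b b b ⇒ a b b b b b b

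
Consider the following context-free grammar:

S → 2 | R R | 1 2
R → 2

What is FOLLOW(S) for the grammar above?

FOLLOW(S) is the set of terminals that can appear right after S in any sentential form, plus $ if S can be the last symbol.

We compute FOLLOW(S) using the standard algorithm.
FOLLOW(S) starts with {$}.
FIRST(R) = {2}
FIRST(S) = {1, 2}
FOLLOW(R) = {$, 2}
FOLLOW(S) = {$}
Therefore, FOLLOW(S) = {$}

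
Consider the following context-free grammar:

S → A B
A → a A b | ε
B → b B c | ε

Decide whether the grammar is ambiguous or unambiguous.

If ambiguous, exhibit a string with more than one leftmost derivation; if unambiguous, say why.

Unambiguous - every string in the language has a unique leftmost derivation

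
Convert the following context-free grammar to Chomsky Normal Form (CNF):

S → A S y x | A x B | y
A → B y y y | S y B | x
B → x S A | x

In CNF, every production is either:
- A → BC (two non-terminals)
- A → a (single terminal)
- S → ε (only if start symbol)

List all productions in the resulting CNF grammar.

TY → y; TX → x; S → y; A → x; B → x; S → A X0; X0 → S X1; X1 → TY TX; S → A X2; X2 → TX B; A → B X3; X3 → TY X4; X4 → TY TY; A → S X5; X5 → TY B; B → TX X6; X6 → S A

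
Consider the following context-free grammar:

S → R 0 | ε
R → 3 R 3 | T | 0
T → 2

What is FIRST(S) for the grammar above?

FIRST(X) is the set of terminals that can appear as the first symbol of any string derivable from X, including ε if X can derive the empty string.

We compute FIRST(S) using the standard algorithm.
FIRST(R) = {0, 2, 3}
FIRST(S) = {0, 2, 3, ε}
FIRST(T) = {2}
Therefore, FIRST(S) = {0, 2, 3, ε}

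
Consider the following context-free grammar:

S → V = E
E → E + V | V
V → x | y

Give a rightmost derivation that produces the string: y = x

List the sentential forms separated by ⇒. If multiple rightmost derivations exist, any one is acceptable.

S ⇒ V = E ⇒ V = V ⇒ V = x ⇒ y = x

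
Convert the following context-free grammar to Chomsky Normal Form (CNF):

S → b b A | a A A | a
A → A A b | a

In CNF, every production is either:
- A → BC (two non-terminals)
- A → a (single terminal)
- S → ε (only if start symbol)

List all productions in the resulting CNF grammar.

TB → b; TA → a; S → a; A → a; S → TB X0; X0 → TB A; S → TA X1; X1 → A A; A → A X2; X2 → A TB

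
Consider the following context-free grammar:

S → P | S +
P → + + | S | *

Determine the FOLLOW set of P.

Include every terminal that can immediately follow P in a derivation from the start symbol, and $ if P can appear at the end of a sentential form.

We compute FOLLOW(P) using the standard algorithm.
FOLLOW(S) starts with {$}.
FIRST(P) = {*, +}
FIRST(S) = {*, +}
FOLLOW(P) = {$, +}
FOLLOW(S) = {$, +}
Therefore, FOLLOW(P) = {$, +}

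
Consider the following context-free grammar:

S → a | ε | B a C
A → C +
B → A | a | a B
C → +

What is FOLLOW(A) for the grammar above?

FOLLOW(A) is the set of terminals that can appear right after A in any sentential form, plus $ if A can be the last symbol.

We compute FOLLOW(A) using the standard algorithm.
FOLLOW(S) starts with {$}.
FIRST(A) = {+}
FIRST(B) = {+, a}
FIRST(C) = {+}
FIRST(S) = {+, a, ε}
FOLLOW(A) = {a}
FOLLOW(B) = {a}
FOLLOW(C) = {$, +}
FOLLOW(S) = {$}
Therefore, FOLLOW(A) = {a}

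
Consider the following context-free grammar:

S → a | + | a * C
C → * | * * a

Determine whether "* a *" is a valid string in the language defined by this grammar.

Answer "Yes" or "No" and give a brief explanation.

No - no valid derivation exists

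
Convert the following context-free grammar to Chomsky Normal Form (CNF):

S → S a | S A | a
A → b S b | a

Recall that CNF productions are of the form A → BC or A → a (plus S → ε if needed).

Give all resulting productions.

TA → a; S → a; TB → b; A → a; S → S TA; S → S A; A → TB X0; X0 → S TB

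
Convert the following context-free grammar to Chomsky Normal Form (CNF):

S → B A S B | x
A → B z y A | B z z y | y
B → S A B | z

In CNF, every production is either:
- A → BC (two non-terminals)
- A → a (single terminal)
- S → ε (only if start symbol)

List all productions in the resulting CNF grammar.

S → x; TZ → z; TY → y; A → y; B → z; S → B X0; X0 → A X1; X1 → S B; A → B X2; X2 → TZ X3; X3 → TY A; A → B X4; X4 → TZ X5; X5 → TZ TY; B → S X6; X6 → A B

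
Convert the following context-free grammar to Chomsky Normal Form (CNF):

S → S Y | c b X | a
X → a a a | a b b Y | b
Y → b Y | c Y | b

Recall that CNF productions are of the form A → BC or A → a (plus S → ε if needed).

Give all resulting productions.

TC → c; TB → b; S → a; TA → a; X → b; Y → b; S → S Y; S → TC X0; X0 → TB X; X → TA X1; X1 → TA TA; X → TA X2; X2 → TB X3; X3 → TB Y; Y → TB Y; Y → TC Y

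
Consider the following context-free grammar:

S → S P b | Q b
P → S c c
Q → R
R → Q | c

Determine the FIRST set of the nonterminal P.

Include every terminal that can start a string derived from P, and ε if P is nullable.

We compute FIRST(P) using the standard algorithm.
FIRST(P) = {c}
FIRST(Q) = {c}
FIRST(R) = {c}
FIRST(S) = {c}
Therefore, FIRST(P) = {c}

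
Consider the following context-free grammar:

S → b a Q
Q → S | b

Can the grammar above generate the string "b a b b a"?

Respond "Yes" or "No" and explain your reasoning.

No - no valid derivation exists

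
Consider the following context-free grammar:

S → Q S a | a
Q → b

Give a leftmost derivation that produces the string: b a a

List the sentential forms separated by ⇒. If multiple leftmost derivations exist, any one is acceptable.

S ⇒ Q S a ⇒ b S a ⇒ b a a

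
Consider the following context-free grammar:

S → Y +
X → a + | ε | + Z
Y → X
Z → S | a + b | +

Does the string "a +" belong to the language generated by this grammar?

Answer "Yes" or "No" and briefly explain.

No - no valid derivation exists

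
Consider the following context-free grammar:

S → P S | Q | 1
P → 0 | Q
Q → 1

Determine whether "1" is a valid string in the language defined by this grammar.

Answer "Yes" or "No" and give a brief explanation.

Yes - a valid derivation exists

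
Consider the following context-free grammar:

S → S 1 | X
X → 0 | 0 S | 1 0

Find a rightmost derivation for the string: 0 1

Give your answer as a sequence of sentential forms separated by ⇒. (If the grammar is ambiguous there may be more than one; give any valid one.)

S ⇒ S 1 ⇒ X 1 ⇒ 0 1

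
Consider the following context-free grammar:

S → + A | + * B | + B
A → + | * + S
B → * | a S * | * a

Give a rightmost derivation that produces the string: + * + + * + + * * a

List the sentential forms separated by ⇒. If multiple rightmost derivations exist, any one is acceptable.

S ⇒ + A ⇒ + * + S ⇒ + * + + A ⇒ + * + + * + S ⇒ + * + + * + + * B ⇒ + * + + * + + * * a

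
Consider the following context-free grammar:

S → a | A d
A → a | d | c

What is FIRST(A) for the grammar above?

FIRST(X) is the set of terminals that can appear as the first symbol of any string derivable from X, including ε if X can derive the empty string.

We compute FIRST(A) using the standard algorithm.
FIRST(A) = {a, c, d}
FIRST(S) = {a, c, d}
Therefore, FIRST(A) = {a, c, d}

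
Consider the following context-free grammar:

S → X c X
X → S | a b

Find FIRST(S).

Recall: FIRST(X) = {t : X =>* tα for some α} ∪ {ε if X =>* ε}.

We compute FIRST(S) using the standard algorithm.
FIRST(S) = {a}
FIRST(X) = {a}
Therefore, FIRST(S) = {a}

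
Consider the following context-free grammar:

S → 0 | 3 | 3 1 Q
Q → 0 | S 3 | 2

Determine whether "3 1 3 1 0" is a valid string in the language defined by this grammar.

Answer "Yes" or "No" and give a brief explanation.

No - no valid derivation exists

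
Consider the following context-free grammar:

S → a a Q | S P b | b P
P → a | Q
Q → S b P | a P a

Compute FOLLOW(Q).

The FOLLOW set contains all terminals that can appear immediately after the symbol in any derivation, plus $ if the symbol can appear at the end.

We compute FOLLOW(Q) using the standard algorithm.
FOLLOW(S) starts with {$}.
FIRST(P) = {a, b}
FIRST(Q) = {a, b}
FIRST(S) = {a, b}
FOLLOW(P) = {$, a, b}
FOLLOW(Q) = {$, a, b}
FOLLOW(S) = {$, a, b}
Therefore, FOLLOW(Q) = {$, a, b}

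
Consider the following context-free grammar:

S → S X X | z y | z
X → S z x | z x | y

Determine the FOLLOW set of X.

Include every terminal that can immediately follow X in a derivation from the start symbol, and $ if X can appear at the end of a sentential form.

We compute FOLLOW(X) using the standard algorithm.
FOLLOW(S) starts with {$}.
FIRST(S) = {z}
FIRST(X) = {y, z}
FOLLOW(S) = {$, y, z}
FOLLOW(X) = {$, y, z}
Therefore, FOLLOW(X) = {$, y, z}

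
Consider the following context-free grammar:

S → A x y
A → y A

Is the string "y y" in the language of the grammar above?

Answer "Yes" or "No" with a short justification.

No - no valid derivation exists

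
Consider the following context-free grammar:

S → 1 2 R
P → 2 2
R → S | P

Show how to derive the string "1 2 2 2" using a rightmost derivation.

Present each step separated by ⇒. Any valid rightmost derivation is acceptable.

S ⇒ 1 2 R ⇒ 1 2 P ⇒ 1 2 2 2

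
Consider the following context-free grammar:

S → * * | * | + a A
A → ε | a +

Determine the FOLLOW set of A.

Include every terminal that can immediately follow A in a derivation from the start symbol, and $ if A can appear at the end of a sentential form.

We compute FOLLOW(A) using the standard algorithm.
FOLLOW(S) starts with {$}.
FIRST(A) = {a, ε}
FIRST(S) = {*, +}
FOLLOW(A) = {$}
FOLLOW(S) = {$}
Therefore, FOLLOW(A) = {$}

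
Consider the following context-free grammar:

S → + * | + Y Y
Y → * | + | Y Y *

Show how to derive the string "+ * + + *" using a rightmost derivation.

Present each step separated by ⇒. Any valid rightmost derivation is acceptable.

S ⇒ + Y Y ⇒ + Y Y Y * ⇒ + Y Y + * ⇒ + Y + + * ⇒ + * + + *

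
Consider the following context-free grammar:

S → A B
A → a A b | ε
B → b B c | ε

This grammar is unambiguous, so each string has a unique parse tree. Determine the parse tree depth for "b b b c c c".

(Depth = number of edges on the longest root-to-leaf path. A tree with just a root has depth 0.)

5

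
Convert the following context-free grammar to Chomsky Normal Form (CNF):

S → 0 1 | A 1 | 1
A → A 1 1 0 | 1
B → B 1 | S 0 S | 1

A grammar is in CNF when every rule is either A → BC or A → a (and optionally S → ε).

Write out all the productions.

T0 → 0; T1 → 1; S → 1; A → 1; B → 1; S → T0 T1; S → A T1; A → A X0; X0 → T1 X1; X1 → T1 T0; B → B T1; B → S X2; X2 → T0 S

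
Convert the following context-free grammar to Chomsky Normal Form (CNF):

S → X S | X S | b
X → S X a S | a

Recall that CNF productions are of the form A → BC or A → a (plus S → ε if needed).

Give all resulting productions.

S → b; TA → a; X → a; S → X S; S → X S; X → S X0; X0 → X X1; X1 → TA S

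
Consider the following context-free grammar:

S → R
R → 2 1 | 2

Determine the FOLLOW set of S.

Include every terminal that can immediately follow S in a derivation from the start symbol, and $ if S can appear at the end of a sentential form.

We compute FOLLOW(S) using the standard algorithm.
FOLLOW(S) starts with {$}.
FIRST(R) = {2}
FIRST(S) = {2}
FOLLOW(R) = {$}
FOLLOW(S) = {$}
Therefore, FOLLOW(S) = {$}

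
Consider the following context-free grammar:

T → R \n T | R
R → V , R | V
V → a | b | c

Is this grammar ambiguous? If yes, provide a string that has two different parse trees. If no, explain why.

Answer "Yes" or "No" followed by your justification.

No - the grammar is unambiguous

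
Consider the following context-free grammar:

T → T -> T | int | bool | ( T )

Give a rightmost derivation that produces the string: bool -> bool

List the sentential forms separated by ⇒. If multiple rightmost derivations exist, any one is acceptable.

T ⇒ T -> T ⇒ T -> bool ⇒ bool -> bool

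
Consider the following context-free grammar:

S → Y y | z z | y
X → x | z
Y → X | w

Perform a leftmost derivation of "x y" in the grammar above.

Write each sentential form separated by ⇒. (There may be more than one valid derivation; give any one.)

S ⇒ Y y ⇒ X y ⇒ x y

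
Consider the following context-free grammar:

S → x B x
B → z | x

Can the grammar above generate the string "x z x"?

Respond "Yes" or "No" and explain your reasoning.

Yes - a valid derivation exists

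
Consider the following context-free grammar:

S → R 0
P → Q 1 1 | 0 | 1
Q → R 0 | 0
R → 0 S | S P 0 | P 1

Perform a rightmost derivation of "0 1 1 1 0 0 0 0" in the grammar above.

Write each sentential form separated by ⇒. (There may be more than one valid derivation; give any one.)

S ⇒ R 0 ⇒ S P 0 0 ⇒ S 0 0 0 ⇒ R 0 0 0 0 ⇒ P 1 0 0 0 0 ⇒ Q 1 1 1 0 0 0 0 ⇒ 0 1 1 1 0 0 0 0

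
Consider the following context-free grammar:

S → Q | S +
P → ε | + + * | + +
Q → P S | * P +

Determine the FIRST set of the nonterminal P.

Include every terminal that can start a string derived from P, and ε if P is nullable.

We compute FIRST(P) using the standard algorithm.
FIRST(P) = {+, ε}
FIRST(Q) = {*, +}
FIRST(S) = {*, +}
Therefore, FIRST(P) = {+, ε}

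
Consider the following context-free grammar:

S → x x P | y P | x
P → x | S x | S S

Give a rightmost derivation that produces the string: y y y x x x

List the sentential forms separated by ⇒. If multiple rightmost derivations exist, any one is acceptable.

S ⇒ y P ⇒ y S x ⇒ y y P x ⇒ y y S x x ⇒ y y y P x x ⇒ y y y x x x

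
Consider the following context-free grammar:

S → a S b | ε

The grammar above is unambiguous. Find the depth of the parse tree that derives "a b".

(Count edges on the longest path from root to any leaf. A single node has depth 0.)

2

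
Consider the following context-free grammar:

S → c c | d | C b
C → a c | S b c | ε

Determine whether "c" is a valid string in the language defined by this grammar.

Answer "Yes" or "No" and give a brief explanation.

No - no valid derivation exists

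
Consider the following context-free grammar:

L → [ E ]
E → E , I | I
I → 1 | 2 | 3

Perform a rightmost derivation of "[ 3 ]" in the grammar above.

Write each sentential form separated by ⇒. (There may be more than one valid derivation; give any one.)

L ⇒ [ E ] ⇒ [ I ] ⇒ [ 3 ]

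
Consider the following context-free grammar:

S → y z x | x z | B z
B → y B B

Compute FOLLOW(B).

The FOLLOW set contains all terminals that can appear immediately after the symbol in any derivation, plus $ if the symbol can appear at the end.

We compute FOLLOW(B) using the standard algorithm.
FOLLOW(S) starts with {$}.
FIRST(B) = {y}
FIRST(S) = {x, y}
FOLLOW(B) = {y, z}
FOLLOW(S) = {$}
Therefore, FOLLOW(B) = {y, z}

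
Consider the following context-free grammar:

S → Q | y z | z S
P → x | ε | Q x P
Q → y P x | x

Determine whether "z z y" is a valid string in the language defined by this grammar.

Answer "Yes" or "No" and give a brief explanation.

No - no valid derivation exists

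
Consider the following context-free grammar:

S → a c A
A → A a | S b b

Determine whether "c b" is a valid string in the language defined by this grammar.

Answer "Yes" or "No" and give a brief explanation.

No - no valid derivation exists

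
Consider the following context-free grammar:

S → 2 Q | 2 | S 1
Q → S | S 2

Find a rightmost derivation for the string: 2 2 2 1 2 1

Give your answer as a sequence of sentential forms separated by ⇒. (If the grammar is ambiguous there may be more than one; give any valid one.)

S ⇒ 2 Q ⇒ 2 S ⇒ 2 S 1 ⇒ 2 2 Q 1 ⇒ 2 2 S 2 1 ⇒ 2 2 S 1 2 1 ⇒ 2 2 2 1 2 1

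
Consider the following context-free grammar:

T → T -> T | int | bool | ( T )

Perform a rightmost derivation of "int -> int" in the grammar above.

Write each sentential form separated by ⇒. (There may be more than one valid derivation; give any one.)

T ⇒ T -> T ⇒ T -> int ⇒ int -> int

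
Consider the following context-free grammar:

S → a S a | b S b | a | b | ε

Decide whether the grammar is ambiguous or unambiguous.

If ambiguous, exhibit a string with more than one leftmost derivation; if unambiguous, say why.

Unambiguous - every string in the language has a unique leftmost derivation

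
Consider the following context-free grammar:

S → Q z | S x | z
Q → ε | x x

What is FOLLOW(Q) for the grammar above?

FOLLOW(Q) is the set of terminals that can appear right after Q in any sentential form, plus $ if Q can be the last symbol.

We compute FOLLOW(Q) using the standard algorithm.
FOLLOW(S) starts with {$}.
FIRST(Q) = {x, ε}
FIRST(S) = {x, z}
FOLLOW(Q) = {z}
FOLLOW(S) = {$, x}
Therefore, FOLLOW(Q) = {z}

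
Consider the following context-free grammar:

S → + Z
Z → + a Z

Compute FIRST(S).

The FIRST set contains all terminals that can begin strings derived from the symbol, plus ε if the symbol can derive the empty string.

We compute FIRST(S) using the standard algorithm.
FIRST(S) = {+}
FIRST(Z) = {+}
Therefore, FIRST(S) = {+}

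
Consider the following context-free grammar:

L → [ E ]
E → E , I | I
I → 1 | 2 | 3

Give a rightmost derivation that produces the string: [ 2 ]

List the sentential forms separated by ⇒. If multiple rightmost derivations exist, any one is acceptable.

L ⇒ [ E ] ⇒ [ I ] ⇒ [ 2 ]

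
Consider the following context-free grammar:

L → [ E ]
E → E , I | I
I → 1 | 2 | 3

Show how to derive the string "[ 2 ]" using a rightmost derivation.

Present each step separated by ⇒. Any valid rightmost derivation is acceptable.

L ⇒ [ E ] ⇒ [ I ] ⇒ [ 2 ]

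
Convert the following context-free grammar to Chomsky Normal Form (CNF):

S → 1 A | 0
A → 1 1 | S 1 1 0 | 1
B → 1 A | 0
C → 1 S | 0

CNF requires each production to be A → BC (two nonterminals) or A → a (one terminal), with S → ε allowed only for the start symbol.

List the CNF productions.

T1 → 1; S → 0; T0 → 0; A → 1; B → 0; C → 0; S → T1 A; A → T1 T1; A → S X0; X0 → T1 X1; X1 → T1 T0; B → T1 A; C → T1 S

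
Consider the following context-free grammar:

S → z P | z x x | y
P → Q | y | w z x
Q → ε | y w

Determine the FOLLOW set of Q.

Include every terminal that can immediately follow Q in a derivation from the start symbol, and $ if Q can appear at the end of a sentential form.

We compute FOLLOW(Q) using the standard algorithm.
FOLLOW(S) starts with {$}.
FIRST(P) = {w, y, ε}
FIRST(Q) = {y, ε}
FIRST(S) = {y, z}
FOLLOW(P) = {$}
FOLLOW(Q) = {$}
FOLLOW(S) = {$}
Therefore, FOLLOW(Q) = {$}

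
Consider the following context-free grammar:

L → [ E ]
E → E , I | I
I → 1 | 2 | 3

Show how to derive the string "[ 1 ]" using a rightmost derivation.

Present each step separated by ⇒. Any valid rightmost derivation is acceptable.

L ⇒ [ E ] ⇒ [ I ] ⇒ [ 1 ]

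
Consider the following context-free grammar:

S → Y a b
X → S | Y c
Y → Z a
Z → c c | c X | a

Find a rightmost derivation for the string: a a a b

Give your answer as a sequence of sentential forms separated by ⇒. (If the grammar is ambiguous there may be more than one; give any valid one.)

S ⇒ Y a b ⇒ Z a a b ⇒ a a a b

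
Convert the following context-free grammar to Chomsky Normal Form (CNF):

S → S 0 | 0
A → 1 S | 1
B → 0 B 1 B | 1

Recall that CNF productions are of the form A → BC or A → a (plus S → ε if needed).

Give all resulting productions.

T0 → 0; S → 0; T1 → 1; A → 1; B → 1; S → S T0; A → T1 S; B → T0 X0; X0 → B X1; X1 → T1 B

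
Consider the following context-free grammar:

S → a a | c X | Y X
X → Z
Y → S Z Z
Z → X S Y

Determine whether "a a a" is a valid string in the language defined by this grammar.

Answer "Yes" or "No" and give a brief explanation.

No - no valid derivation exists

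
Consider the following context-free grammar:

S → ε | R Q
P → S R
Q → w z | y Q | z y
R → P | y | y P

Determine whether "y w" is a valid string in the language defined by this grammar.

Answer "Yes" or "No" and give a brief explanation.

No - no valid derivation exists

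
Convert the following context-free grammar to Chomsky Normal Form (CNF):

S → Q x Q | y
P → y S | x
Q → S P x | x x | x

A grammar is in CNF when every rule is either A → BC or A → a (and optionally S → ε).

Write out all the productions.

TX → x; S → y; TY → y; P → x; Q → x; S → Q X0; X0 → TX Q; P → TY S; Q → S X1; X1 → P TX; Q → TX TX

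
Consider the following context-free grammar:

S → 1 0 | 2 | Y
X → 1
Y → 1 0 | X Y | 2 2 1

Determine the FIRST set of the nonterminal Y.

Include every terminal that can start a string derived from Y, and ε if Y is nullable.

We compute FIRST(Y) using the standard algorithm.
FIRST(S) = {1, 2}
FIRST(X) = {1}
FIRST(Y) = {1, 2}
Therefore, FIRST(Y) = {1, 2}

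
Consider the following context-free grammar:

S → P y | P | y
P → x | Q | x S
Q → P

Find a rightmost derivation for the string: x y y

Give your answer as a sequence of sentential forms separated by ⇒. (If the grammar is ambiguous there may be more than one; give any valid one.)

S ⇒ P y ⇒ x S y ⇒ x y y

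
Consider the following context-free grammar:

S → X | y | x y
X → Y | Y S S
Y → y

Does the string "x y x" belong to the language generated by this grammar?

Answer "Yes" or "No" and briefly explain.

No - no valid derivation exists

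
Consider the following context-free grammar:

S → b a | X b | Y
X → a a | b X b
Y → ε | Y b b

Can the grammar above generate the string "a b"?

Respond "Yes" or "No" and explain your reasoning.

No - no valid derivation exists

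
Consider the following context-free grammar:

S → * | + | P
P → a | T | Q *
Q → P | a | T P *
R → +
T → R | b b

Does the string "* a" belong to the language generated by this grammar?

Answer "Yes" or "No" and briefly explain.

No - no valid derivation exists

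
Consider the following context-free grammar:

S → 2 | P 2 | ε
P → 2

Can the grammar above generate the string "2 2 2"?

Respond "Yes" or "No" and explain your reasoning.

No - no valid derivation exists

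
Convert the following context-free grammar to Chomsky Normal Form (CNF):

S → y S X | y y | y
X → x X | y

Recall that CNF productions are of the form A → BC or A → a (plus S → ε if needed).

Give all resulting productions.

TY → y; S → y; TX → x; X → y; S → TY X0; X0 → S X; S → TY TY; X → TX X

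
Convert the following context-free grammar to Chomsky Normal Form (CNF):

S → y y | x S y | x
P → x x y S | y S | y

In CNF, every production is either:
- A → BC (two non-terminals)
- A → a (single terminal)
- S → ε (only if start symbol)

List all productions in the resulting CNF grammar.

TY → y; TX → x; S → x; P → y; S → TY TY; S → TX X0; X0 → S TY; P → TX X1; X1 → TX X2; X2 → TY S; P → TY S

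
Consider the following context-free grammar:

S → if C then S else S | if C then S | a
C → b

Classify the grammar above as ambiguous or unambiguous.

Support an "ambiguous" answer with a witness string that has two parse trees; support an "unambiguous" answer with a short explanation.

Ambiguous - the string 'if b then if b then if b then a else a' has two distinct parse trees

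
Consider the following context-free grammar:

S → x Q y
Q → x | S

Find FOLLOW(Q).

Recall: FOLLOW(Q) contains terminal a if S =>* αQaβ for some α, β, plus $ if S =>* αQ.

We compute FOLLOW(Q) using the standard algorithm.
FOLLOW(S) starts with {$}.
FIRST(Q) = {x}
FIRST(S) = {x}
FOLLOW(Q) = {y}
FOLLOW(S) = {$, y}
Therefore, FOLLOW(Q) = {y}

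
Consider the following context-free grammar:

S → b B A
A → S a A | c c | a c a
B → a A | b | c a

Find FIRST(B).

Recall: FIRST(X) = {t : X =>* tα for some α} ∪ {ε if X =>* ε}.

We compute FIRST(B) using the standard algorithm.
FIRST(A) = {a, b, c}
FIRST(B) = {a, b, c}
FIRST(S) = {b}
Therefore, FIRST(B) = {a, b, c}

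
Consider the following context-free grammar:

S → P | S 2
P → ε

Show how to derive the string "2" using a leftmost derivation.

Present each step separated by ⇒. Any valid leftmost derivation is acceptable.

S ⇒ S 2 ⇒ P 2 ⇒ 2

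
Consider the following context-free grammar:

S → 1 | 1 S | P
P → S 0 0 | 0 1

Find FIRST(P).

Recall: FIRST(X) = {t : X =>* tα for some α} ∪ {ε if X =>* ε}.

We compute FIRST(P) using the standard algorithm.
FIRST(P) = {0, 1}
FIRST(S) = {0, 1}
Therefore, FIRST(P) = {0, 1}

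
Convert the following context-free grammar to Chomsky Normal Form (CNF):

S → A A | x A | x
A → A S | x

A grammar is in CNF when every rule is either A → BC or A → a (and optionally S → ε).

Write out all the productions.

TX → x; S → x; A → x; S → A A; S → TX A; A → A S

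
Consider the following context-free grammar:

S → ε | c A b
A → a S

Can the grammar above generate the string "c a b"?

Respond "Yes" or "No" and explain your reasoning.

Yes - a valid derivation exists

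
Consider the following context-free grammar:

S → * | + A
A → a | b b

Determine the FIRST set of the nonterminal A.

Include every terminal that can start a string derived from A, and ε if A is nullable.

We compute FIRST(A) using the standard algorithm.
FIRST(A) = {a, b}
FIRST(S) = {*, +}
Therefore, FIRST(A) = {a, b}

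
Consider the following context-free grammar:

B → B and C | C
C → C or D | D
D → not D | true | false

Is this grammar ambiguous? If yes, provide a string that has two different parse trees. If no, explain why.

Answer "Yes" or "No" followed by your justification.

No - the grammar is unambiguous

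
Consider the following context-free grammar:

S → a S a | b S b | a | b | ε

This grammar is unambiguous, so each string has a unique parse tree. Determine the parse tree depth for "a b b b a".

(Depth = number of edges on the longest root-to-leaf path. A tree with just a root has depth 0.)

3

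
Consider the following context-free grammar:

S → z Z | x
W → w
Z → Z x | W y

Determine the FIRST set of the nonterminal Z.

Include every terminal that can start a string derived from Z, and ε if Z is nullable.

We compute FIRST(Z) using the standard algorithm.
FIRST(S) = {x, z}
FIRST(W) = {w}
FIRST(Z) = {w}
Therefore, FIRST(Z) = {w}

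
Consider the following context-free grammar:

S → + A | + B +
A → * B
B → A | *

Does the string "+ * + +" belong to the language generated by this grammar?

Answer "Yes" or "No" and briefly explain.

No - no valid derivation exists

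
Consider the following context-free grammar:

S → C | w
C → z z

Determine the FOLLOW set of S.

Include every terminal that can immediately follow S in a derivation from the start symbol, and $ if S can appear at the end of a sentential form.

We compute FOLLOW(S) using the standard algorithm.
FOLLOW(S) starts with {$}.
FIRST(C) = {z}
FIRST(S) = {w, z}
FOLLOW(C) = {$}
FOLLOW(S) = {$}
Therefore, FOLLOW(S) = {$}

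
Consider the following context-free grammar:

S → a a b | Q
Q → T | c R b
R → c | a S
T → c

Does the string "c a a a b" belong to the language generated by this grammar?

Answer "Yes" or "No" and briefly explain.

No - no valid derivation exists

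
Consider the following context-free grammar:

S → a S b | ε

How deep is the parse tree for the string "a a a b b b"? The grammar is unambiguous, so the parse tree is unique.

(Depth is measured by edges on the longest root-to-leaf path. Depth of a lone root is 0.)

4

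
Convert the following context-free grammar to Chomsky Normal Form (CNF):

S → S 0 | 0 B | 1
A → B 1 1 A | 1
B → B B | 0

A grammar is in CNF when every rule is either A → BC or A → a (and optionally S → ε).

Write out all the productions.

T0 → 0; S → 1; T1 → 1; A → 1; B → 0; S → S T0; S → T0 B; A → B X0; X0 → T1 X1; X1 → T1 A; B → B B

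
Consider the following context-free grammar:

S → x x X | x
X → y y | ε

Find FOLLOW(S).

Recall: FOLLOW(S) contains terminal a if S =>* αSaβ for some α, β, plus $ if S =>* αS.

We compute FOLLOW(S) using the standard algorithm.
FOLLOW(S) starts with {$}.
FIRST(S) = {x}
FIRST(X) = {y, ε}
FOLLOW(S) = {$}
FOLLOW(X) = {$}
Therefore, FOLLOW(S) = {$}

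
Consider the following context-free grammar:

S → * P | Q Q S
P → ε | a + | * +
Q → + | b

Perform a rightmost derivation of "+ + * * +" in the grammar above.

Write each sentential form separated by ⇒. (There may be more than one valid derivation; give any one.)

S ⇒ Q Q S ⇒ Q Q * P ⇒ Q Q * * + ⇒ Q + * * + ⇒ + + * * +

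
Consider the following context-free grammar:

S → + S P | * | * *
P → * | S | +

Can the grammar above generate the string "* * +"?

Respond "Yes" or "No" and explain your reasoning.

No - no valid derivation exists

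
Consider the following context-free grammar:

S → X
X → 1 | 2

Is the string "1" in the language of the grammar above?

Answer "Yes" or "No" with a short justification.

Yes - a valid derivation exists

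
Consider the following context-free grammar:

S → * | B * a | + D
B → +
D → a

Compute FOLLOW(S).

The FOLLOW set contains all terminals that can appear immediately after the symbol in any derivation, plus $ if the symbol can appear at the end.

We compute FOLLOW(S) using the standard algorithm.
FOLLOW(S) starts with {$}.
FIRST(B) = {+}
FIRST(D) = {a}
FIRST(S) = {*, +}
FOLLOW(B) = {*}
FOLLOW(D) = {$}
FOLLOW(S) = {$}
Therefore, FOLLOW(S) = {$}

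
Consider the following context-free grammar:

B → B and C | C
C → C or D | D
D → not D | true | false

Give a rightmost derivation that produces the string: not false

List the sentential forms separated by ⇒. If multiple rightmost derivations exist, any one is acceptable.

B ⇒ C ⇒ D ⇒ not D ⇒ not false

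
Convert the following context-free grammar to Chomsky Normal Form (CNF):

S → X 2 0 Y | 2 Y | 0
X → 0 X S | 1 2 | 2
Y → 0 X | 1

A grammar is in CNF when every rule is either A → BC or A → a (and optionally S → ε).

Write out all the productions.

T2 → 2; T0 → 0; S → 0; T1 → 1; X → 2; Y → 1; S → X X0; X0 → T2 X1; X1 → T0 Y; S → T2 Y; X → T0 X2; X2 → X S; X → T1 T2; Y → T0 X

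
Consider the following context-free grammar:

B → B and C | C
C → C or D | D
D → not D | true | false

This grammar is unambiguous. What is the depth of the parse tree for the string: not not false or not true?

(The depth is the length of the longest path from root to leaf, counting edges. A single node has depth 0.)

6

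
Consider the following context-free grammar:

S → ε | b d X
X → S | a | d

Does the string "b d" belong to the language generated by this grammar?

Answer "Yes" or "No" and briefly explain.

Yes - a valid derivation exists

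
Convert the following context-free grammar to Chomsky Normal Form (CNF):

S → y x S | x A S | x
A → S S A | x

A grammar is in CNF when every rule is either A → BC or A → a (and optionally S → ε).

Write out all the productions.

TY → y; TX → x; S → x; A → x; S → TY X0; X0 → TX S; S → TX X1; X1 → A S; A → S X2; X2 → S A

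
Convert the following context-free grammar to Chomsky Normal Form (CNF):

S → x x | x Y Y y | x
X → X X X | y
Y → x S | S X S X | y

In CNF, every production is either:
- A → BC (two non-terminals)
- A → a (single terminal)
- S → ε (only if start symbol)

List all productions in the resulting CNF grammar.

TX → x; TY → y; S → x; X → y; Y → y; S → TX TX; S → TX X0; X0 → Y X1; X1 → Y TY; X → X X2; X2 → X X; Y → TX S; Y → S X3; X3 → X X4; X4 → S X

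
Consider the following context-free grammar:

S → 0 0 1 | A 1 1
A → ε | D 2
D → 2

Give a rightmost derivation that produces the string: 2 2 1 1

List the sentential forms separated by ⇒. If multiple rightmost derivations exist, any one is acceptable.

S ⇒ A 1 1 ⇒ D 2 1 1 ⇒ 2 2 1 1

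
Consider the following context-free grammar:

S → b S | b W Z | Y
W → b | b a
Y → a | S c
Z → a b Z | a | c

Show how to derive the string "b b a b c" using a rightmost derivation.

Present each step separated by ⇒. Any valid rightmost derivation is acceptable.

S ⇒ b W Z ⇒ b W a b Z ⇒ b W a b c ⇒ b b a b c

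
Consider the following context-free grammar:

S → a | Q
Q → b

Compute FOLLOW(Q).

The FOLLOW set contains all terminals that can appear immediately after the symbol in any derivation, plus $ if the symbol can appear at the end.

We compute FOLLOW(Q) using the standard algorithm.
FOLLOW(S) starts with {$}.
FIRST(Q) = {b}
FIRST(S) = {a, b}
FOLLOW(Q) = {$}
FOLLOW(S) = {$}
Therefore, FOLLOW(Q) = {$}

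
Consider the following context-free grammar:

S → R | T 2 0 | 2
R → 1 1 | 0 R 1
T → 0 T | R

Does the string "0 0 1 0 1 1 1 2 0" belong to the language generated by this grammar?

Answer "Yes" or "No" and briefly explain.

No - no valid derivation exists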